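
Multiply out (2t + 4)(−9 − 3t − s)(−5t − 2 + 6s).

(2t + 4)(−9 − 3t − s)(−5t − 2 + 6s)
= (−18t − 6t^2 − 2st − 36 − 12t − 4s)(−5t − 2 + 6s)    [distributive law]
= (−30t − 6t^2 − 2st − 36 − 4s)(−5t − 2 + 6s)    [combine like terms]
= 150t^2 + 60t − 180st + 30t^3 + 12t^2 − 36st^2 + 10st^2 + 4st − 12s^2t + 180t + 72 − 216s + 20st + 8s − 24s^2    [distributive law]
= 162t^2 + 240t − 156st + 30t^3 − 26st^2 − 12s^2t + 72 − 208s − 24s^2    [combine like terms]

162t^2 + 240t − 156st + 30t^3 − 26st^2 − 12s^2t + 72 − 208s − 24s^2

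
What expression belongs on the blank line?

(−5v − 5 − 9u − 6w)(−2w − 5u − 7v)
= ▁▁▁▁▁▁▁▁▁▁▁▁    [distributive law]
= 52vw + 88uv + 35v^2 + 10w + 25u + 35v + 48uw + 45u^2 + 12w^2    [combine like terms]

After distributive law, the bracketed line is:

10vw + 25uv + 35v^2 + 10w + 25u + 35v + 18uw + 45u^2 + 63uv + 12w^2 + 30uw + 42vw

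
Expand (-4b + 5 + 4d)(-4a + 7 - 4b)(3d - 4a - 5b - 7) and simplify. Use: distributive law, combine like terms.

(-4b + 5 + 4d)(-4a + 7 - 4b)(3d - 4a - 5b - 7)
= (16ab - 28b + 16b² - 20a + 35 - 20b - 16ad + 28d - 16bd)(3d - 4a - 5b - 7)    [distributive law]
= (16ab - 48b + 16b² - 20a + 35 - 16ad + 28d - 16bd)(3d - 4a - 5b - 7)    [combine like terms]
= 48abd - 64a²b - 80ab² - 112ab - 144bd + 192ab + 240b² + 336b + 48b²d - 64ab² - 80b³ - 112b² - 60ad + 80a² + 100ab + 140a + 105d - 140a - 175b - 245 - 48ad² + 64a²d + 80abd + 112ad + 84d² - 112ad - 140bd - 196d - 48bd² + 64abd + 80b²d + 112bd    [distributive law]
= 192abd - 64a²b - 144ab² + 180ab - 172bd + 128b² + 161b + 128b²d - 80b³ - 60ad + 80a² - 91d - 245 - 48ad² + 64a²d + 84d² - 48bd²    [combine like terms]

192abd - 64a²b - 144ab² + 180ab - 172bd + 128b² + 161b + 128b²d - 80b³ - 60ad + 80a² - 91d - 245 - 48ad² + 64a²d + 84d² - 48bd²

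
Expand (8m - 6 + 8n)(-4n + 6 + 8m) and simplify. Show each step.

(8m - 6 + 8n)(-4n + 6 + 8m)
= -32mn + 48m + 64m^2 + 24n - 36 - 48m - 32n^2 + 48n + 64mn    [distributive law]
= 32mn + 64m^2 + 72n - 36 - 32n^2    [combine like terms]

32mn + 64m^2 + 72n - 36 - 32n^2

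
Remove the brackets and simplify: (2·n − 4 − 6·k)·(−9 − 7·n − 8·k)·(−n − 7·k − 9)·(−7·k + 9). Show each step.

−164·k·n^2 + 1044·n^2 + 660·k^2·n − 2628·k·n − 1134·n − 98·k·n^3 + 126·n^3 − 504·k^2·n^2 + 1610·k^3·n − 2124·k^2 − 6966·k − 2916 + 4214·k^3 + 2352·k^4

(2·n − 4 − 6·k)·(−9 − 7·n − 8·k)·(−n − 7·k − 9)·(−7·k + 9)
= (−18·n − 14·n^2 − 16·k·n + 36 + 28·n + 32·k + 54·k + 42·k·n + 48·k^2)·(−n − 7·k − 9)·(−7·k + 9)    [distributive law]
= (10·n − 14·n^2 + 26·k·n + 36 + 86·k + 48·k^2)·(−n − 7·k − 9)·(−7·k + 9)    [combine like terms]
= (−10·n^2 − 70·k·n − 90·n + 14·n^3 + 98·k·n^2 + 126·n^2 − 26·k·n^2 − 182·k^2·n − 234·k·n − 36·n − 252·k − 324 − 86·k·n − 602·k^2 − 774·k − 48·k^2·n − 336·k^3 − 432·k^2)·(−7·k + 9)    [distributive law]
= (116·n^2 − 390·k·n − 126·n + 14·n^3 + 72·k·n^2 − 230·k^2·n − 1026·k − 324 − 1034·k^2 − 336·k^3)·(−7·k + 9)    [combine like terms]
= −812·k·n^2 + 1044·n^2 + 2730·k^2·n − 3510·k·n + 882·k·n − 1134·n − 98·k·n^3 + 126·n^3 − 504·k^2·n^2 + 648·k·n^2 + 1610·k^3·n − 2070·k^2·n + 7182·k^2 − 9234·k + 2268·k − 2916 + 7238·k^3 − 9306·k^2 + 2352·k^4 − 3024·k^3    [distributive law]
= −164·k·n^2 + 1044·n^2 + 660·k^2·n − 2628·k·n − 1134·n − 98·k·n^3 + 126·n^3 − 504·k^2·n^2 + 1610·k^3·n − 2124·k^2 − 6966·k − 2916 + 4214·k^3 + 2352·k^4    [combine like terms]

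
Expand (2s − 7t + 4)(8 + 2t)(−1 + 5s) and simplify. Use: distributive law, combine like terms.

144s + 80s^2 − 244st + 20s^2t + 48t + 14t^2 − 70st^2 − 32

(2s − 7t + 4)(8 + 2t)(−1 + 5s)
= (16s + 4st − 56t − 14t^2 + 32 + 8t)(−1 + 5s)    [distributive law]
= (16s + 4st − 48t − 14t^2 + 32)(−1 + 5s)    [combine like terms]
= −16s + 80s^2 − 4st + 20s^2t + 48t − 240st + 14t^2 − 70st^2 − 32 + 160s    [distributive law]
= 144s + 80s^2 − 244st + 20s^2t + 48t + 14t^2 − 70st^2 − 32    [combine like terms]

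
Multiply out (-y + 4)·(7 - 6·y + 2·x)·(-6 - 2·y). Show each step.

130·y + 26·y² - 12·y³ - 4·x·y + 4·x·y² - 168 - 48·x

(-y + 4)·(7 - 6·y + 2·x)·(-6 - 2·y)
= (-7·y + 6·y² - 2·x·y + 28 - 24·y + 8·x)·(-6 - 2·y)    [distributive law]
= (-31·y + 6·y² - 2·x·y + 28 + 8·x)·(-6 - 2·y)    [combine like terms]
= 186·y + 62·y² - 36·y² - 12·y³ + 12·x·y + 4·x·y² - 168 - 56·y - 48·x - 16·x·y    [distributive law]
= 130·y + 26·y² - 12·y³ - 4·x·y + 4·x·y² - 168 - 48·x    [combine like terms]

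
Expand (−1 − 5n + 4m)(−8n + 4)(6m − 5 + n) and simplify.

(−1 − 5n + 4m)(−8n + 4)(6m − 5 + n)
= (8n − 4 + 40n^2 − 20n − 32mn + 16m)(6m − 5 + n)    [distributive law]
= (−12n − 4 + 40n^2 − 32mn + 16m)(6m − 5 + n)    [combine like terms]
= −72mn + 60n − 12n^2 − 24m + 20 − 4n + 240mn^2 − 200n^2 + 40n^3 − 192m^2n + 160mn − 32mn^2 + 96m^2 − 80m + 16mn    [distributive law]
= 104mn + 56n − 212n^2 − 104m + 20 + 208mn^2 + 40n^3 − 192m^2n + 96m^2    [combine like terms]

104mn + 56n − 212n^2 − 104m + 20 + 208mn^2 + 40n^3 − 192m^2n + 96m^2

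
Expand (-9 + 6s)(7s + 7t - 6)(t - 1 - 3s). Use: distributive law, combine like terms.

48st - 63s + 255s^2 - 63t^2 + 117t - 54 - 84s^2t - 126s^3 + 42st^2

(-9 + 6s)(7s + 7t - 6)(t - 1 - 3s)
= (-63s - 63t + 54 + 42s^2 + 42st - 36s)(t - 1 - 3s)    [distributive law]
= (-99s - 63t + 54 + 42s^2 + 42st)(t - 1 - 3s)    [combine like terms]
= -99st + 99s + 297s^2 - 63t^2 + 63t + 189st + 54t - 54 - 162s + 42s^2t - 42s^2 - 126s^3 + 42st^2 - 42st - 126s^2t    [distributive law]
= 48st - 63s + 255s^2 - 63t^2 + 117t - 54 - 84s^2t - 126s^3 + 42st^2    [combine like terms]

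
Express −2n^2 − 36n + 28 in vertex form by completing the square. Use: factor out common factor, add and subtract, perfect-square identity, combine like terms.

−2n^2 − 36n + 28
= −2(n^2 + 18n) + 28    [factor out -2 from the n-terms]
= −2(n^2 + 18n + 81 − 81) + 28    [add and subtract 81 inside the bracket]
= −2(n + 9)^2 + 162 + 28    [perfect-square identity]
= −2(n + 9)^2 + 190    [combine constants]

−2(n + 9)^2 + 190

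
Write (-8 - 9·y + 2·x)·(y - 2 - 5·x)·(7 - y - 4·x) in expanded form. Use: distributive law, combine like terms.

54·y - 73·y² + 253·x·y + 112 + 188·x - 214·x² + 9·y³ - 11·x·y² - 178·x²·y + 40·x³

(-8 - 9·y + 2·x)·(y - 2 - 5·x)·(7 - y - 4·x)
= (-8·y + 16 + 40·x - 9·y² + 18·y + 45·x·y + 2·x·y - 4·x - 10·x²)·(7 - y - 4·x)    [distributive law]
= (10·y + 16 + 36·x - 9·y² + 47·x·y - 10·x²)·(7 - y - 4·x)    [combine like terms]
= 70·y - 10·y² - 40·x·y + 112 - 16·y - 64·x + 252·x - 36·x·y - 144·x² - 63·y² + 9·y³ + 36·x·y² + 329·x·y - 47·x·y² - 188·x²·y - 70·x² + 10·x²·y + 40·x³    [distributive law]
= 54·y - 73·y² + 253·x·y + 112 + 188·x - 214·x² + 9·y³ - 11·x·y² - 178·x²·y + 40·x³    [combine like terms]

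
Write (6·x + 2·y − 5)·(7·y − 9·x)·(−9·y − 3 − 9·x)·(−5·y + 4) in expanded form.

1710·x·y^3 − 558·x·y^2 + 27·x·y − 1350·x^2·y^2 + 2295·x^2·y − 972·x^2 − 2430·x^3·y + 1944·x^3 + 630·y^4 − 1869·y^3 + 567·y^2 + 420·y − 540·x

(6·x + 2·y − 5)·(7·y − 9·x)·(−9·y − 3 − 9·x)·(−5·y + 4)
= (42·x·y − 54·x^2 + 14·y^2 − 18·x·y − 35·y + 45·x)·(−9·y − 3 − 9·x)·(−5·y + 4)    [distributive law]
= (24·x·y − 54·x^2 + 14·y^2 − 35·y + 45·x)·(−9·y − 3 − 9·x)·(−5·y + 4)    [combine like terms]
= (−216·x·y^2 − 72·x·y − 216·x^2·y + 486·x^2·y + 162·x^2 + 486·x^3 − 126·y^3 − 42·y^2 − 126·x·y^2 + 315·y^2 + 105·y + 315·x·y − 405·x·y − 135·x − 405·x^2)·(−5·y + 4)    [distributive law]
= (−342·x·y^2 − 162·x·y + 270·x^2·y − 243·x^2 + 486·x^3 − 126·y^3 + 273·y^2 + 105·y − 135·x)·(−5·y + 4)    [combine like terms]
= 1710·x·y^3 − 1368·x·y^2 + 810·x·y^2 − 648·x·y − 1350·x^2·y^2 + 1080·x^2·y + 1215·x^2·y − 972·x^2 − 2430·x^3·y + 1944·x^3 + 630·y^4 − 504·y^3 − 1365·y^3 + 1092·y^2 − 525·y^2 + 420·y + 675·x·y − 540·x    [distributive law]
= 1710·x·y^3 − 558·x·y^2 + 27·x·y − 1350·x^2·y^2 + 2295·x^2·y − 972·x^2 − 2430·x^3·y + 1944·x^3 + 630·y^4 − 1869·y^3 + 567·y^2 + 420·y − 540·x    [combine like terms]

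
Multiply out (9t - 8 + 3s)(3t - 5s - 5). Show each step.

(9t - 8 + 3s)(3t - 5s - 5)
= 27t^2 - 45st - 45t - 24t + 40s + 40 + 9st - 15s^2 - 15s    [distributive law]
= 27t^2 - 36st - 69t + 25s + 40 - 15s^2    [combine like terms]

27t^2 - 36st - 69t + 25s + 40 - 15s^2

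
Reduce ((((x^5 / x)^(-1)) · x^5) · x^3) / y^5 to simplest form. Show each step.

x^4·y^(-5)

((((x^5 / x)^(-1)) · x^5) · x^3) / y^5
= (((((x^5)^(-1)) / (x^(-1))) · x^5) · x^3) / y^5    [power of a quotient]
= (((x^(-5) / (x^(-1))) · x^5) · x^3) / y^5    [power of a power]
= ((x^(-4) · x^5) · x^3) / y^5    [quotient of powers]
= (x · x^3) / y^5    [product of powers]
= x^4 / y^5    [product of powers]
= x^4·y^(-5)    [quotient of powers]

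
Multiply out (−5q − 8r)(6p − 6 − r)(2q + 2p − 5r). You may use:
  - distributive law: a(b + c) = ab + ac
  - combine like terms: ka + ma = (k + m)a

(−5q − 8r)(6p − 6 − r)(2q + 2p − 5r)
= (−30pq + 30q + 5qr − 48pr + 48r + 8r^2)(2q + 2p − 5r)    [distributive law]
= −60pq^2 − 60p^2q + 150pqr + 60q^2 + 60pq − 150qr + 10q^2r + 10pqr − 25qr^2 − 96pqr − 96p^2r + 240pr^2 + 96qr + 96pr − 240r^2 + 16qr^2 + 16pr^2 − 40r^3    [distributive law]
= −60pq^2 − 60p^2q + 64pqr + 60q^2 + 60pq − 54qr + 10q^2r − 9qr^2 − 96p^2r + 256pr^2 + 96pr − 240r^2 − 40r^3    [combine like terms]

−60pq^2 − 60p^2q + 64pqr + 60q^2 + 60pq − 54qr + 10q^2r − 9qr^2 − 96p^2r + 256pr^2 + 96pr − 240r^2 − 40r^3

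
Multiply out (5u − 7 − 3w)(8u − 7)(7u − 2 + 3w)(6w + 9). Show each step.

(5u − 7 − 3w)(8u − 7)(7u − 2 + 3w)(6w + 9)
= (40u² − 35u − 56u + 49 − 24uw + 21w)(7u − 2 + 3w)(6w + 9)    [distributive law]
= (40u² − 91u + 49 − 24uw + 21w)(7u − 2 + 3w)(6w + 9)    [combine like terms]
= (280u³ − 80u² + 120u²w − 637u² + 182u − 273uw + 343u − 98 + 147w − 168u²w + 48uw − 72uw² + 147uw − 42w + 63w²)(6w + 9)    [distributive law]
= (280u³ − 717u² − 48u²w + 525u − 78uw − 98 + 105w − 72uw² + 63w²)(6w + 9)    [combine like terms]
= 1680u³w + 2520u³ − 4302u²w − 6453u² − 288u²w² − 432u²w + 3150uw + 4725u − 468uw² − 702uw − 588w − 882 + 630w² + 945w − 432uw³ − 648uw² + 378w³ + 567w²    [distributive law]
= 1680u³w + 2520u³ − 4734u²w − 6453u² − 288u²w² + 2448uw + 4725u − 1116uw² + 357w − 882 + 1197w² − 432uw³ + 378w³    [combine like terms]

1680u³w + 2520u³ − 4734u²w − 6453u² − 288u²w² + 2448uw + 4725u − 1116uw² + 357w − 882 + 1197w² − 432uw³ + 378w³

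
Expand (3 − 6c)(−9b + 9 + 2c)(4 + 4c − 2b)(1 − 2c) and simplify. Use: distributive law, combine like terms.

−162b + 528bc − 168bc² + 54b² − 216b²c + 108 − 300c − 72c² + 432c³ − 480bc³ + 216b²c² + 96c⁴

(3 − 6c)(−9b + 9 + 2c)(4 + 4c − 2b)(1 − 2c)
= (−27b + 27 + 6c + 54bc − 54c − 12c²)(4 + 4c − 2b)(1 − 2c)    [distributive law]
= (−27b + 27 − 48c + 54bc − 12c²)(4 + 4c − 2b)(1 − 2c)    [combine like terms]
= (−108b − 108bc + 54b² + 108 + 108c − 54b − 192c − 192c² + 96bc + 216bc + 216bc² − 108b²c − 48c² − 48c³ + 24bc²)(1 − 2c)    [distributive law]
= (−162b + 204bc + 54b² + 108 − 84c − 240c² + 240bc² − 108b²c − 48c³)(1 − 2c)    [combine like terms]
= −162b + 324bc + 204bc − 408bc² + 54b² − 108b²c + 108 − 216c − 84c + 168c² − 240c² + 480c³ + 240bc² − 480bc³ − 108b²c + 216b²c² − 48c³ + 96c⁴    [distributive law]
= −162b + 528bc − 168bc² + 54b² − 216b²c + 108 − 300c − 72c² + 432c³ − 480bc³ + 216b²c² + 96c⁴    [combine like terms]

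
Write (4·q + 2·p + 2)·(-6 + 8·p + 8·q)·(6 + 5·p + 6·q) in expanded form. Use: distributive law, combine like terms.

-120·q + 272·p·q + 144·q^2 + 336·p^2·q + 448·p·q^2 + 192·q^3 - 36·p + 116·p^2 + 80·p^3 - 72

(4·q + 2·p + 2)·(-6 + 8·p + 8·q)·(6 + 5·p + 6·q)
= (-24·q + 32·p·q + 32·q^2 - 12·p + 16·p^2 + 16·p·q - 12 + 16·p + 16·q)·(6 + 5·p + 6·q)    [distributive law]
= (-8·q + 48·p·q + 32·q^2 + 4·p + 16·p^2 - 12)·(6 + 5·p + 6·q)    [combine like terms]
= -48·q - 40·p·q - 48·q^2 + 288·p·q + 240·p^2·q + 288·p·q^2 + 192·q^2 + 160·p·q^2 + 192·q^3 + 24·p + 20·p^2 + 24·p·q + 96·p^2 + 80·p^3 + 96·p^2·q - 72 - 60·p - 72·q    [distributive law]
= -120·q + 272·p·q + 144·q^2 + 336·p^2·q + 448·p·q^2 + 192·q^3 - 36·p + 116·p^2 + 80·p^3 - 72    [combine like terms]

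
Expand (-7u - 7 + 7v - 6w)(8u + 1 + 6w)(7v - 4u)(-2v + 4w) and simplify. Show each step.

1232u²v² - 3184u²vw - 448u³v + 896u³w + 938uv² - 2260uvw - 504u²v + 1008u²w + 3164uv²w - 3480uvw² + 1440u²w² + 98v² - 196vw - 56uv + 112uw + 868v²w - 1344vw² + 768uw² - 784uv³ - 98v³ - 588v³w + 1680v²w² - 1008vw³ + 576uw³

(-7u - 7 + 7v - 6w)(8u + 1 + 6w)(7v - 4u)(-2v + 4w)
= (-56u² - 7u - 42uw - 56u - 7 - 42w + 56uv + 7v + 42vw - 48uw - 6w - 36w²)(7v - 4u)(-2v + 4w)    [distributive law]
= (-56u² - 63u - 90uw - 7 - 48w + 56uv + 7v + 42vw - 36w²)(7v - 4u)(-2v + 4w)    [combine like terms]
= (-392u²v + 224u³ - 441uv + 252u² - 630uvw + 360u²w - 49v + 28u - 336vw + 192uw + 392uv² - 224u²v + 49v² - 28uv + 294v²w - 168uvw - 252vw² + 144uw²)(-2v + 4w)    [distributive law]
= (-616u²v + 224u³ - 469uv + 252u² - 798uvw + 360u²w - 49v + 28u - 336vw + 192uw + 392uv² + 49v² + 294v²w - 252vw² + 144uw²)(-2v + 4w)    [combine like terms]
= 1232u²v² - 2464u²vw - 448u³v + 896u³w + 938uv² - 1876uvw - 504u²v + 1008u²w + 1596uv²w - 3192uvw² - 720u²vw + 1440u²w² + 98v² - 196vw - 56uv + 112uw + 672v²w - 1344vw² - 384uvw + 768uw² - 784uv³ + 1568uv²w - 98v³ + 196v²w - 588v³w + 1176v²w² + 504v²w² - 1008vw³ - 288uvw² + 576uw³    [distributive law]
= 1232u²v² - 3184u²vw - 448u³v + 896u³w + 938uv² - 2260uvw - 504u²v + 1008u²w + 3164uv²w - 3480uvw² + 1440u²w² + 98v² - 196vw - 56uv + 112uw + 868v²w - 1344vw² + 768uw² - 784uv³ - 98v³ - 588v³w + 1680v²w² - 1008vw³ + 576uw³    [combine like terms]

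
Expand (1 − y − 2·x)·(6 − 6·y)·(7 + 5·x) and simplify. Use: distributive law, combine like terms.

42 − 54·x − 84·y + 24·x·y + 42·y^2 + 30·x·y^2 − 60·x^2 + 60·x^2·y

(1 − y − 2·x)·(6 − 6·y)·(7 + 5·x)
= (6 − 6·y − 6·y + 6·y^2 − 12·x + 12·x·y)·(7 + 5·x)    [distributive law]
= (6 − 12·y + 6·y^2 − 12·x + 12·x·y)·(7 + 5·x)    [combine like terms]
= 42 + 30·x − 84·y − 60·x·y + 42·y^2 + 30·x·y^2 − 84·x − 60·x^2 + 84·x·y + 60·x^2·y    [distributive law]
= 42 − 54·x − 84·y + 24·x·y + 42·y^2 + 30·x·y^2 − 60·x^2 + 60·x^2·y    [combine like terms]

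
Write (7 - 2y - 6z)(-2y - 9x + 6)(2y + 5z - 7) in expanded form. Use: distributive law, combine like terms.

(7 - 2y - 6z)(-2y - 9x + 6)(2y + 5z - 7)
= (-14y - 63x + 42 + 4y^2 + 18xy - 12y + 12yz + 54xz - 36z)(2y + 5z - 7)    [distributive law]
= (-26y - 63x + 42 + 4y^2 + 18xy + 12yz + 54xz - 36z)(2y + 5z - 7)    [combine like terms]
= -52y^2 - 130yz + 182y - 126xy - 315xz + 441x + 84y + 210z - 294 + 8y^3 + 20y^2z - 28y^2 + 36xy^2 + 90xyz - 126xy + 24y^2z + 60yz^2 - 84yz + 108xyz + 270xz^2 - 378xz - 72yz - 180z^2 + 252z    [distributive law]
= -80y^2 - 286yz + 266y - 252xy - 693xz + 441x + 462z - 294 + 8y^3 + 44y^2z + 36xy^2 + 198xyz + 60yz^2 + 270xz^2 - 180z^2    [combine like terms]

-80y^2 - 286yz + 266y - 252xy - 693xz + 441x + 462z - 294 + 8y^3 + 44y^2z + 36xy^2 + 198xyz + 60yz^2 + 270xz^2 - 180z^2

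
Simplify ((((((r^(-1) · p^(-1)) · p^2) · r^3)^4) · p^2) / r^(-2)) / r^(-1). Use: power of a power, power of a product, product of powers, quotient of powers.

((((((r^(-1) · p^(-1)) · p^2) · r^3)^4) · p^2) / r^(-2)) / r^(-1)
= ((((((r^(-1) · p^(-1)) · p^2)^4) · ((r^3)^4)) · p^2) / r^(-2)) / r^(-1)    [power of a product]
= ((((((r^(-1) · p^(-1))^4) · ((p^2)^4)) · ((r^3)^4)) · p^2) / r^(-2)) / r^(-1)    [power of a product]
= (((((((r^(-1))^4) · ((p^(-1))^4)) · ((p^2)^4)) · ((r^3)^4)) · p^2) / r^(-2)) / r^(-1)    [power of a product]
= (((((r^(-4) · ((p^(-1))^4)) · ((p^2)^4)) · ((r^3)^4)) · p^2) / r^(-2)) / r^(-1)    [power of a power]
= (((((r^(-4) · p^(-4)) · ((p^2)^4)) · ((r^3)^4)) · p^2) / r^(-2)) / r^(-1)    [power of a power]
= (((((r^(-4) · p^(-4)) · p^8) · ((r^3)^4)) · p^2) / r^(-2)) / r^(-1)    [power of a power]
= (((((r^(-4) · p^(-4)) · p^8) · r^12) · p^2) / r^(-2)) / r^(-1)    [power of a power]
= p^6r^11    [quotient of powers; product of powers]

p^6r^11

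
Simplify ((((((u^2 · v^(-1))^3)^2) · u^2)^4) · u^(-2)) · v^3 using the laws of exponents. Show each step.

((((((u^2 · v^(-1))^3)^2) · u^2)^4) · u^(-2)) · v^3
= ((((((u^2 · v^(-1))^3)^2)^4) · ((u^2)^4)) · u^(-2)) · v^3    [power of a product]
= (((((u^2 · v^(-1))^3)^8) · ((u^2)^4)) · u^(-2)) · v^3    [power of a power]
= ((((u^2 · v^(-1))^24) · ((u^2)^4)) · u^(-2)) · v^3    [power of a power]
= (((((u^2)^24) · ((v^(-1))^24)) · ((u^2)^4)) · u^(-2)) · v^3    [power of a product]
= (((u^48 · ((v^(-1))^24)) · ((u^2)^4)) · u^(-2)) · v^3    [power of a power]
= (((u^48 · v^(-24)) · ((u^2)^4)) · u^(-2)) · v^3    [power of a power]
= (((u^48 · v^(-24)) · u^8) · u^(-2)) · v^3    [power of a power]
= u^54·v^(-21)    [product of powers]

u^54·v^(-21)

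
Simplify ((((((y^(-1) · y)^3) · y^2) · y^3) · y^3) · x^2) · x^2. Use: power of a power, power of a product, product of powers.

((((((y^(-1) · y)^3) · y^2) · y^3) · y^3) · x^2) · x^2
= (((((((y^(-1))^3) · (y^3)) · y^2) · y^3) · y^3) · x^2) · x^2    [power of a product]
= (((((y^(-3) · (y^3)) · y^2) · y^3) · y^3) · x^2) · x^2    [power of a power]
= ((((y^0 · y^2) · y^3) · y^3) · x^2) · x^2    [product of powers]
= (((y^2 · y^3) · y^3) · x^2) · x^2    [product of powers]
= ((y^5 · y^3) · x^2) · x^2    [product of powers]
= (y^8 · x^2) · x^2    [product of powers]
= x^4y^8    [product of powers]

x^4y^8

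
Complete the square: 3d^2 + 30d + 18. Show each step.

3(d + 5)^2 − 57

3d^2 + 30d + 18
= 3(d^2 + 10d) + 18    [factor out 3 from the d-terms]
= 3(d^2 + 10d + 25 − 25) + 18    [add and subtract 25 inside the bracket]
= 3(d + 5)^2 − 75 + 18    [perfect-square identity]
= 3(d + 5)^2 − 57    [combine constants]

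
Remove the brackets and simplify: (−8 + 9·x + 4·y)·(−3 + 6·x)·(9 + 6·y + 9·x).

(−8 + 9·x + 4·y)·(−3 + 6·x)·(9 + 6·y + 9·x)
= (24 − 48·x − 27·x + 54·x^2 − 12·y + 24·x·y)·(9 + 6·y + 9·x)    [distributive law]
= (24 − 75·x + 54·x^2 − 12·y + 24·x·y)·(9 + 6·y + 9·x)    [combine like terms]
= 216 + 144·y + 216·x − 675·x − 450·x·y − 675·x^2 + 486·x^2 + 324·x^2·y + 486·x^3 − 108·y − 72·y^2 − 108·x·y + 216·x·y + 144·x·y^2 + 216·x^2·y    [distributive law]
= 216 + 36·y − 459·x − 342·x·y − 189·x^2 + 540·x^2·y + 486·x^3 − 72·y^2 + 144·x·y^2    [combine like terms]

216 + 36·y − 459·x − 342·x·y − 189·x^2 + 540·x^2·y + 486·x^3 − 72·y^2 + 144·x·y^2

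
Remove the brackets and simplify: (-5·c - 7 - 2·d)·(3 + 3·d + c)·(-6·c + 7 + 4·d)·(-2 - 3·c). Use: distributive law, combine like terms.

-110·c^2 - 351·c^3 + 497·c + 909·c·d - 29·c^2·d - 246·c^3·d + 514·c·d^2 + 96·c^2·d^2 - 90·c^4 + 294 + 546·d + 300·d^2 + 48·d^3 + 72·c·d^3

(-5·c - 7 - 2·d)·(3 + 3·d + c)·(-6·c + 7 + 4·d)·(-2 - 3·c)
= (-15·c - 15·c·d - 5·c^2 - 21 - 21·d - 7·c - 6·d - 6·d^2 - 2·c·d)·(-6·c + 7 + 4·d)·(-2 - 3·c)    [distributive law]
= (-22·c - 17·c·d - 5·c^2 - 21 - 27·d - 6·d^2)·(-6·c + 7 + 4·d)·(-2 - 3·c)    [combine like terms]
= (132·c^2 - 154·c - 88·c·d + 102·c^2·d - 119·c·d - 68·c·d^2 + 30·c^3 - 35·c^2 - 20·c^2·d + 126·c - 147 - 84·d + 162·c·d - 189·d - 108·d^2 + 36·c·d^2 - 42·d^2 - 24·d^3)·(-2 - 3·c)    [distributive law]
= (97·c^2 - 28·c - 45·c·d + 82·c^2·d - 32·c·d^2 + 30·c^3 - 147 - 273·d - 150·d^2 - 24·d^3)·(-2 - 3·c)    [combine like terms]
= -194·c^2 - 291·c^3 + 56·c + 84·c^2 + 90·c·d + 135·c^2·d - 164·c^2·d - 246·c^3·d + 64·c·d^2 + 96·c^2·d^2 - 60·c^3 - 90·c^4 + 294 + 441·c + 546·d + 819·c·d + 300·d^2 + 450·c·d^2 + 48·d^3 + 72·c·d^3    [distributive law]
= -110·c^2 - 351·c^3 + 497·c + 909·c·d - 29·c^2·d - 246·c^3·d + 514·c·d^2 + 96·c^2·d^2 - 90·c^4 + 294 + 546·d + 300·d^2 + 48·d^3 + 72·c·d^3    [combine like terms]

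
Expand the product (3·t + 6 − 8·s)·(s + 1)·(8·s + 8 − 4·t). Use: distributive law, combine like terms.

(3·t + 6 − 8·s)·(s + 1)·(8·s + 8 − 4·t)
= (3·s·t + 3·t + 6·s + 6 − 8·s^2 − 8·s)·(8·s + 8 − 4·t)    [distributive law]
= (3·s·t + 3·t − 2·s + 6 − 8·s^2)·(8·s + 8 − 4·t)    [combine like terms]
= 24·s^2·t + 24·s·t − 12·s·t^2 + 24·s·t + 24·t − 12·t^2 − 16·s^2 − 16·s + 8·s·t + 48·s + 48 − 24·t − 64·s^3 − 64·s^2 + 32·s^2·t    [distributive law]
= 56·s^2·t + 56·s·t − 12·s·t^2 − 12·t^2 − 80·s^2 + 32·s + 48 − 64·s^3    [combine like terms]

56·s^2·t + 56·s·t − 12·s·t^2 − 12·t^2 − 80·s^2 + 32·s + 48 − 64·s^3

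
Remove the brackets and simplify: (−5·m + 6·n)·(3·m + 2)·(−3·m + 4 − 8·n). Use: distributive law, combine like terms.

45·m^3 − 30·m^2 + 66·m^2·n − 40·m + 116·m·n − 144·m·n^2 + 48·n − 96·n^2

(−5·m + 6·n)·(3·m + 2)·(−3·m + 4 − 8·n)
= (−15·m^2 − 10·m + 18·m·n + 12·n)·(−3·m + 4 − 8·n)    [distributive law]
= 45·m^3 − 60·m^2 + 120·m^2·n + 30·m^2 − 40·m + 80·m·n − 54·m^2·n + 72·m·n − 144·m·n^2 − 36·m·n + 48·n − 96·n^2    [distributive law]
= 45·m^3 − 30·m^2 + 66·m^2·n − 40·m + 116·m·n − 144·m·n^2 + 48·n − 96·n^2    [combine like terms]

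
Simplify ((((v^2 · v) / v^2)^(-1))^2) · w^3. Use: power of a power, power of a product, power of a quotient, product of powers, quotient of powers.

v^(-2)·w^3

((((v^2 · v) / v^2)^(-1))^2) · w^3
= (((v^2 · v) / v^2)^(-2)) · w^3    [power of a power]
= (((v^2 · v)^(-2)) / ((v^2)^(-2))) · w^3    [power of a quotient]
= ((((v^2)^(-2)) · (v^(-2))) / ((v^2)^(-2))) · w^3    [power of a product]
= ((v^(-4) · (v^(-2))) / ((v^2)^(-2))) · w^3    [power of a power]
= (v^(-6) / ((v^2)^(-2))) · w^3    [product of powers]
= (v^(-6) / v^(-4)) · w^3    [power of a power]
= v^(-2) · w^3    [quotient of powers]
= v^(-2)·w^3    [rearrange]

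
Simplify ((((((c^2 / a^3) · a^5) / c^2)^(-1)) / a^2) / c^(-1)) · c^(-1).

((((((c^2 / a^3) · a^5) / c^2)^(-1)) / a^2) / c^(-1)) · c^(-1)
= ((((((c^2 / a^3) · a^5)^(-1)) / ((c^2)^(-1))) / a^2) / c^(-1)) · c^(-1)    [power of a quotient]
= ((((((c^2 / a^3)^(-1)) · ((a^5)^(-1))) / ((c^2)^(-1))) / a^2) / c^(-1)) · c^(-1)    [power of a product]
= (((((((c^2)^(-1)) / ((a^3)^(-1))) · ((a^5)^(-1))) / ((c^2)^(-1))) / a^2) / c^(-1)) · c^(-1)    [power of a quotient]
= (((((c^(-2) / ((a^3)^(-1))) · ((a^5)^(-1))) / ((c^2)^(-1))) / a^2) / c^(-1)) · c^(-1)    [power of a power]
= (((((c^(-2) / a^(-3)) · ((a^5)^(-1))) / ((c^2)^(-1))) / a^2) / c^(-1)) · c^(-1)    [power of a power]
= (((((c^(-2) / a^(-3)) · a^(-5)) / ((c^2)^(-1))) / a^2) / c^(-1)) · c^(-1)    [power of a power]
= (((((c^(-2) / a^(-3)) · a^(-5)) / c^(-2)) / a^2) / c^(-1)) · c^(-1)    [power of a power]
= a^(-4)    [quotient of powers; product of powers]

a^(-4)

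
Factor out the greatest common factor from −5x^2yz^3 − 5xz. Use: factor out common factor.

5xz(−xyz^2 − 1)

−5x^2yz^3 − 5xz
= 5(−x^2yz^3 − xz)    [factor out 5]
= 5xz(−xyz^2 − 1)    [factor out xz]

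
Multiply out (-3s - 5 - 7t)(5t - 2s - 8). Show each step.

-st + 6s^2 + 34s + 31t + 40 - 35t^2

(-3s - 5 - 7t)(5t - 2s - 8)
= -15st + 6s^2 + 24s - 25t + 10s + 40 - 35t^2 + 14st + 56t    [distributive law]
= -st + 6s^2 + 34s + 31t + 40 - 35t^2    [combine like terms]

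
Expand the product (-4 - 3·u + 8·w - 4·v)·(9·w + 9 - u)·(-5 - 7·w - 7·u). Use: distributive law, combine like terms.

72·w - 612·w^2 + 84·u·w + 180 + 367·u + 146·u^2 - 259·u·w^2 + 224·u^2·w - 21·u^3 - 504·w^3 + 432·v·w + 252·v·w^2 + 224·u·v·w + 180·v + 232·u·v - 28·u^2·v

(-4 - 3·u + 8·w - 4·v)·(9·w + 9 - u)·(-5 - 7·w - 7·u)
= (-36·w - 36 + 4·u - 27·u·w - 27·u + 3·u^2 + 72·w^2 + 72·w - 8·u·w - 36·v·w - 36·v + 4·u·v)·(-5 - 7·w - 7·u)    [distributive law]
= (36·w - 36 - 23·u - 35·u·w + 3·u^2 + 72·w^2 - 36·v·w - 36·v + 4·u·v)·(-5 - 7·w - 7·u)    [combine like terms]
= -180·w - 252·w^2 - 252·u·w + 180 + 252·w + 252·u + 115·u + 161·u·w + 161·u^2 + 175·u·w + 245·u·w^2 + 245·u^2·w - 15·u^2 - 21·u^2·w - 21·u^3 - 360·w^2 - 504·w^3 - 504·u·w^2 + 180·v·w + 252·v·w^2 + 252·u·v·w + 180·v + 252·v·w + 252·u·v - 20·u·v - 28·u·v·w - 28·u^2·v    [distributive law]
= 72·w - 612·w^2 + 84·u·w + 180 + 367·u + 146·u^2 - 259·u·w^2 + 224·u^2·w - 21·u^3 - 504·w^3 + 432·v·w + 252·v·w^2 + 224·u·v·w + 180·v + 232·u·v - 28·u^2·v    [combine like terms]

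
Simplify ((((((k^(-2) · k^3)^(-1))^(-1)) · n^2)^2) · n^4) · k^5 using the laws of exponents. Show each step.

((((((k^(-2) · k^3)^(-1))^(-1)) · n^2)^2) · n^4) · k^5
= ((((((k^(-2) · k^3)^(-1))^(-1))^2) · ((n^2)^2)) · n^4) · k^5    [power of a product]
= (((((k^(-2) · k^3)^(-1))^(-2)) · ((n^2)^2)) · n^4) · k^5    [power of a power]
= ((((k^(-2) · k^3)^2) · ((n^2)^2)) · n^4) · k^5    [power of a power]
= (((((k^(-2))^2) · ((k^3)^2)) · ((n^2)^2)) · n^4) · k^5    [power of a product]
= (((k^(-4) · ((k^3)^2)) · ((n^2)^2)) · n^4) · k^5    [power of a power]
= (((k^(-4) · k^6) · ((n^2)^2)) · n^4) · k^5    [power of a power]
= ((k^2 · ((n^2)^2)) · n^4) · k^5    [product of powers]
= ((k^2 · n^4) · n^4) · k^5    [power of a power]
= k^7n^8    [product of powers]

k^7n^8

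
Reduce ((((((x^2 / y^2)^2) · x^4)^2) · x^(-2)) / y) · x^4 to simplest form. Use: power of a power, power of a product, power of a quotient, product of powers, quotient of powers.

((((((x^2 / y^2)^2) · x^4)^2) · x^(-2)) / y) · x^4
= ((((((x^2 / y^2)^2)^2) · ((x^4)^2)) · x^(-2)) / y) · x^4    [power of a product]
= (((((x^2 / y^2)^4) · ((x^4)^2)) · x^(-2)) / y) · x^4    [power of a power]
= ((((((x^2)^4) / ((y^2)^4)) · ((x^4)^2)) · x^(-2)) / y) · x^4    [power of a quotient]
= ((((x^8 / ((y^2)^4)) · ((x^4)^2)) · x^(-2)) / y) · x^4    [power of a power]
= ((((x^8 / y^8) · ((x^4)^2)) · x^(-2)) / y) · x^4    [power of a power]
= ((((x^8 / y^8) · x^8) · x^(-2)) / y) · x^4    [power of a power]
= x^18y^(-9)    [quotient of powers; product of powers]

x^18y^(-9)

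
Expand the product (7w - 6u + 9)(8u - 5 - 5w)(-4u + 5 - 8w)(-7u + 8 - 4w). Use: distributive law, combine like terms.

-1048u^3w + 3374u^2w + 3676u^2w^2 - 3008uw - 7375uw^2 + 232uw^3 + 580w + 3880w^2 + 380w^3 - 1120w^4 - 1344u^4 + 6072u^3 - 10014u^2 + 7095u - 1800

(7w - 6u + 9)(8u - 5 - 5w)(-4u + 5 - 8w)(-7u + 8 - 4w)
= (56uw - 35w - 35w^2 - 48u^2 + 30u + 30uw + 72u - 45 - 45w)(-4u + 5 - 8w)(-7u + 8 - 4w)    [distributive law]
= (86uw - 80w - 35w^2 - 48u^2 + 102u - 45)(-4u + 5 - 8w)(-7u + 8 - 4w)    [combine like terms]
= (-344u^2w + 430uw - 688uw^2 + 320uw - 400w + 640w^2 + 140uw^2 - 175w^2 + 280w^3 + 192u^3 - 240u^2 + 384u^2w - 408u^2 + 510u - 816uw + 180u - 225 + 360w)(-7u + 8 - 4w)    [distributive law]
= (40u^2w - 66uw - 548uw^2 - 40w + 465w^2 + 280w^3 + 192u^3 - 648u^2 + 690u - 225)(-7u + 8 - 4w)    [combine like terms]
= -280u^3w + 320u^2w - 160u^2w^2 + 462u^2w - 528uw + 264uw^2 + 3836u^2w^2 - 4384uw^2 + 2192uw^3 + 280uw - 320w + 160w^2 - 3255uw^2 + 3720w^2 - 1860w^3 - 1960uw^3 + 2240w^3 - 1120w^4 - 1344u^4 + 1536u^3 - 768u^3w + 4536u^3 - 5184u^2 + 2592u^2w - 4830u^2 + 5520u - 2760uw + 1575u - 1800 + 900w    [distributive law]
= -1048u^3w + 3374u^2w + 3676u^2w^2 - 3008uw - 7375uw^2 + 232uw^3 + 580w + 3880w^2 + 380w^3 - 1120w^4 - 1344u^4 + 6072u^3 - 10014u^2 + 7095u - 1800    [combine like terms]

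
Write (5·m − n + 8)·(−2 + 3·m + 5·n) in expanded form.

14·m + 15·m^2 + 22·m·n + 42·n − 5·n^2 − 16

(5·m − n + 8)·(−2 + 3·m + 5·n)
= −10·m + 15·m^2 + 25·m·n + 2·n − 3·m·n − 5·n^2 − 16 + 24·m + 40·n    [distributive law]
= 14·m + 15·m^2 + 22·m·n + 42·n − 5·n^2 − 16    [combine like terms]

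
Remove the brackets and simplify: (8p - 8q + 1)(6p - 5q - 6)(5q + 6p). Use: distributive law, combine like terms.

-288p^2q + 288p^3 - 200pq^2 + 48pq - 252p^2 + 200q^3 + 215q^2 - 30q - 36p

(8p - 8q + 1)(6p - 5q - 6)(5q + 6p)
= (48p^2 - 40pq - 48p - 48pq + 40q^2 + 48q + 6p - 5q - 6)(5q + 6p)    [distributive law]
= (48p^2 - 88pq - 42p + 40q^2 + 43q - 6)(5q + 6p)    [combine like terms]
= 240p^2q + 288p^3 - 440pq^2 - 528p^2q - 210pq - 252p^2 + 200q^3 + 240pq^2 + 215q^2 + 258pq - 30q - 36p    [distributive law]
= -288p^2q + 288p^3 - 200pq^2 + 48pq - 252p^2 + 200q^3 + 215q^2 - 30q - 36p    [combine like terms]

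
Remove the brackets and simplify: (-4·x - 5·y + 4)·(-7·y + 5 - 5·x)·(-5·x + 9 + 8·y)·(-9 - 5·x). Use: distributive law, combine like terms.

-1165·x²·y + 525·x³·y - 2213·x·y - 1696·x·y² - 1245·x²·y² - 1120·x² - 1000·x³ + 3240·x + 500·x⁴ + 981·y² - 2520·y³ - 1400·x·y³ + 2853·y - 1620

(-4·x - 5·y + 4)·(-7·y + 5 - 5·x)·(-5·x + 9 + 8·y)·(-9 - 5·x)
= (28·x·y - 20·x + 20·x² + 35·y² - 25·y + 25·x·y - 28·y + 20 - 20·x)·(-5·x + 9 + 8·y)·(-9 - 5·x)    [distributive law]
= (53·x·y - 40·x + 20·x² + 35·y² - 53·y + 20)·(-5·x + 9 + 8·y)·(-9 - 5·x)    [combine like terms]
= (-265·x²·y + 477·x·y + 424·x·y² + 200·x² - 360·x - 320·x·y - 100·x³ + 180·x² + 160·x²·y - 175·x·y² + 315·y² + 280·y³ + 265·x·y - 477·y - 424·y² - 100·x + 180 + 160·y)·(-9 - 5·x)    [distributive law]
= (-105·x²·y + 422·x·y + 249·x·y² + 380·x² - 460·x - 100·x³ - 109·y² + 280·y³ - 317·y + 180)·(-9 - 5·x)    [combine like terms]
= 945·x²·y + 525·x³·y - 3798·x·y - 2110·x²·y - 2241·x·y² - 1245·x²·y² - 3420·x² - 1900·x³ + 4140·x + 2300·x² + 900·x³ + 500·x⁴ + 981·y² + 545·x·y² - 2520·y³ - 1400·x·y³ + 2853·y + 1585·x·y - 1620 - 900·x    [distributive law]
= -1165·x²·y + 525·x³·y - 2213·x·y - 1696·x·y² - 1245·x²·y² - 1120·x² - 1000·x³ + 3240·x + 500·x⁴ + 981·y² - 2520·y³ - 1400·x·y³ + 2853·y - 1620    [combine like terms]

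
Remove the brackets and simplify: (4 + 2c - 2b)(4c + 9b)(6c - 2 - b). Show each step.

80c^2 - 32c + 180bc - 72b + 48c^3 + 52bc^2 - 118b^2c + 18b^3

(4 + 2c - 2b)(4c + 9b)(6c - 2 - b)
= (16c + 36b + 8c^2 + 18bc - 8bc - 18b^2)(6c - 2 - b)    [distributive law]
= (16c + 36b + 8c^2 + 10bc - 18b^2)(6c - 2 - b)    [combine like terms]
= 96c^2 - 32c - 16bc + 216bc - 72b - 36b^2 + 48c^3 - 16c^2 - 8bc^2 + 60bc^2 - 20bc - 10b^2c - 108b^2c + 36b^2 + 18b^3    [distributive law]
= 80c^2 - 32c + 180bc - 72b + 48c^3 + 52bc^2 - 118b^2c + 18b^3    [combine like terms]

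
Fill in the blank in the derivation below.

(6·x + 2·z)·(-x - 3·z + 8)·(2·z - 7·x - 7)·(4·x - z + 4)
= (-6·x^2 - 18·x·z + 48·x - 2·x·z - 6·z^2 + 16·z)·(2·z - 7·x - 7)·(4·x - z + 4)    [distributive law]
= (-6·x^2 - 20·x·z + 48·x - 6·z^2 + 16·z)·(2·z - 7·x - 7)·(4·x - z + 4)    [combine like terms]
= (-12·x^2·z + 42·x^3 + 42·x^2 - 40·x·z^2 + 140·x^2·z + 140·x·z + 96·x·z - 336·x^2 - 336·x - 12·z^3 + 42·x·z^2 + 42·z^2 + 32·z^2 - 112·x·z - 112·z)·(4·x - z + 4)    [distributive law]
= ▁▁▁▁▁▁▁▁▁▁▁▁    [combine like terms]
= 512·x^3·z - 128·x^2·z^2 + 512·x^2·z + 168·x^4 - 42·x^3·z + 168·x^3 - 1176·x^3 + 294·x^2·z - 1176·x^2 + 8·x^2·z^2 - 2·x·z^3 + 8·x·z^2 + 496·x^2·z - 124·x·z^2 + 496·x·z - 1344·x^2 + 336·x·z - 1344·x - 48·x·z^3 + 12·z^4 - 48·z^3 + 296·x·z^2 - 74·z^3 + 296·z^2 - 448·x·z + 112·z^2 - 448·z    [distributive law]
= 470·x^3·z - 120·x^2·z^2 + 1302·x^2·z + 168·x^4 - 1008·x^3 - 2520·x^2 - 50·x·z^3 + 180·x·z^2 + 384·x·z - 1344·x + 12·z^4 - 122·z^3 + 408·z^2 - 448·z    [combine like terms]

By combine like terms:

(128·x^2·z + 42·x^3 - 294·x^2 + 2·x·z^2 + 124·x·z - 336·x - 12·z^3 + 74·z^2 - 112·z)·(4·x - z + 4)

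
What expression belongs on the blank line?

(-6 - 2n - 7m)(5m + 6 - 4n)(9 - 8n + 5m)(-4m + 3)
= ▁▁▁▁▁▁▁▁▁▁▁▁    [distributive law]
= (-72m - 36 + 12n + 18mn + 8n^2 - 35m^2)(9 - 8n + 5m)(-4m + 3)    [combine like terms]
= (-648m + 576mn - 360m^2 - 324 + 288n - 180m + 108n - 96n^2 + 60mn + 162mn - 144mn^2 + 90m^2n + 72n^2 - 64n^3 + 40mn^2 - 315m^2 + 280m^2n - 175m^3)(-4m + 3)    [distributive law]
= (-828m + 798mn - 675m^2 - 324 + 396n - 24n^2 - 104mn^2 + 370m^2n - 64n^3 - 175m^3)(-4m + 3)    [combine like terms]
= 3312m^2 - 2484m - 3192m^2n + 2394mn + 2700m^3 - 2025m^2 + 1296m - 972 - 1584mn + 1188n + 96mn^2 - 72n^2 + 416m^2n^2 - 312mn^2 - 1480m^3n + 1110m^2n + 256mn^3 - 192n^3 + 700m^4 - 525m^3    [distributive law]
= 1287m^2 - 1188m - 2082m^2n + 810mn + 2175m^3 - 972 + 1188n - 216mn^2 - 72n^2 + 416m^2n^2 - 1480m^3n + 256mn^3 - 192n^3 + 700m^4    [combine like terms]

By distributive law:

(-30m - 36 + 24n - 10mn - 12n + 8n^2 - 35m^2 - 42m + 28mn)(9 - 8n + 5m)(-4m + 3)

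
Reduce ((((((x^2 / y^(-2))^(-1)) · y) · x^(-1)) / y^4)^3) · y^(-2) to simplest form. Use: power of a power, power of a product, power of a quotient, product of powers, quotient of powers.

((((((x^2 / y^(-2))^(-1)) · y) · x^(-1)) / y^4)^3) · y^(-2)
= ((((((x^2 / y^(-2))^(-1)) · y) · x^(-1))^3) / ((y^4)^3)) · y^(-2)    [power of a quotient]
= ((((((x^2 / y^(-2))^(-1)) · y)^3) · ((x^(-1))^3)) / ((y^4)^3)) · y^(-2)    [power of a product]
= ((((((x^2 / y^(-2))^(-1))^3) · (y^3)) · ((x^(-1))^3)) / ((y^4)^3)) · y^(-2)    [power of a product]
= (((((x^2 / y^(-2))^(-3)) · (y^3)) · ((x^(-1))^3)) / ((y^4)^3)) · y^(-2)    [power of a power]
= ((((((x^2)^(-3)) / ((y^(-2))^(-3))) · (y^3)) · ((x^(-1))^3)) / ((y^4)^3)) · y^(-2)    [power of a quotient]
= ((((x^(-6) / ((y^(-2))^(-3))) · (y^3)) · ((x^(-1))^3)) / ((y^4)^3)) · y^(-2)    [power of a power]
= ((((x^(-6) / y^6) · (y^3)) · ((x^(-1))^3)) / ((y^4)^3)) · y^(-2)    [power of a power]
= ((((x^(-6) / y^6) · y^3) · x^(-3)) / ((y^4)^3)) · y^(-2)    [power of a power]
= ((((x^(-6) / y^6) · y^3) · x^(-3)) / y^12) · y^(-2)    [power of a power]
= x^(-9)·y^(-17)    [quotient of powers; product of powers]

x^(-9)·y^(-17)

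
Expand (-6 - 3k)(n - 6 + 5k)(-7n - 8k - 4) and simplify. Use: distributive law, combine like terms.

(-6 - 3k)(n - 6 + 5k)(-7n - 8k - 4)
= (-6n + 36 - 30k - 3kn + 18k - 15k^2)(-7n - 8k - 4)    [distributive law]
= (-6n + 36 - 12k - 3kn - 15k^2)(-7n - 8k - 4)    [combine like terms]
= 42n^2 + 48kn + 24n - 252n - 288k - 144 + 84kn + 96k^2 + 48k + 21kn^2 + 24k^2n + 12kn + 105k^2n + 120k^3 + 60k^2    [distributive law]
= 42n^2 + 144kn - 228n - 240k - 144 + 156k^2 + 21kn^2 + 129k^2n + 120k^3    [combine like terms]

42n^2 + 144kn - 228n - 240k - 144 + 156k^2 + 21kn^2 + 129k^2n + 120k^3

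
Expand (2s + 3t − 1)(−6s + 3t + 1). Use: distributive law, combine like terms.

(2s + 3t − 1)(−6s + 3t + 1)
= −12s² + 6st + 2s − 18st + 9t² + 3t + 6s − 3t − 1    [distributive law]
= −12s² − 12st + 8s + 9t² − 1    [combine like terms]

−12s² − 12st + 8s + 9t² − 1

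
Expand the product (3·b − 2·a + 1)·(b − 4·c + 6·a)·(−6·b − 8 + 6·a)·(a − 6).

−18·a·b^3 + 108·b^3 + 438·a·b^2 + 180·b^2 − 78·a^2·b^2 + 72·a·b^2·c − 432·b^2·c + 840·a·b·c − 720·b·c − 120·a^2·b·c − 1166·a^2·b + 940·a·b + 168·a^3·b − 376·a^2·c + 560·a·c + 48·a^3·c + 564·a^3 − 840·a^2 − 72·a^4 + 48·b − 192·c + 288·a

(3·b − 2·a + 1)·(b − 4·c + 6·a)·(−6·b − 8 + 6·a)·(a − 6)
= (3·b^2 − 12·b·c + 18·a·b − 2·a·b + 8·a·c − 12·a^2 + b − 4·c + 6·a)·(−6·b − 8 + 6·a)·(a − 6)    [distributive law]
= (3·b^2 − 12·b·c + 16·a·b + 8·a·c − 12·a^2 + b − 4·c + 6·a)·(−6·b − 8 + 6·a)·(a − 6)    [combine like terms]
= (−18·b^3 − 24·b^2 + 18·a·b^2 + 72·b^2·c + 96·b·c − 72·a·b·c − 96·a·b^2 − 128·a·b + 96·a^2·b − 48·a·b·c − 64·a·c + 48·a^2·c + 72·a^2·b + 96·a^2 − 72·a^3 − 6·b^2 − 8·b + 6·a·b + 24·b·c + 32·c − 24·a·c − 36·a·b − 48·a + 36·a^2)·(a − 6)    [distributive law]
= (−18·b^3 − 30·b^2 − 78·a·b^2 + 72·b^2·c + 120·b·c − 120·a·b·c − 158·a·b + 168·a^2·b − 88·a·c + 48·a^2·c + 132·a^2 − 72·a^3 − 8·b + 32·c − 48·a)·(a − 6)    [combine like terms]
= −18·a·b^3 + 108·b^3 − 30·a·b^2 + 180·b^2 − 78·a^2·b^2 + 468·a·b^2 + 72·a·b^2·c − 432·b^2·c + 120·a·b·c − 720·b·c − 120·a^2·b·c + 720·a·b·c − 158·a^2·b + 948·a·b + 168·a^3·b − 1008·a^2·b − 88·a^2·c + 528·a·c + 48·a^3·c − 288·a^2·c + 132·a^3 − 792·a^2 − 72·a^4 + 432·a^3 − 8·a·b + 48·b + 32·a·c − 192·c − 48·a^2 + 288·a    [distributive law]
= −18·a·b^3 + 108·b^3 + 438·a·b^2 + 180·b^2 − 78·a^2·b^2 + 72·a·b^2·c − 432·b^2·c + 840·a·b·c − 720·b·c − 120·a^2·b·c − 1166·a^2·b + 940·a·b + 168·a^3·b − 376·a^2·c + 560·a·c + 48·a^3·c + 564·a^3 − 840·a^2 − 72·a^4 + 48·b − 192·c + 288·a    [combine like terms]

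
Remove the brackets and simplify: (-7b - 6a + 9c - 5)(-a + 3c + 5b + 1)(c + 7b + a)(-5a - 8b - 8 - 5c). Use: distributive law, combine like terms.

1013a^2bc + 1819ab^2c + 2125abc - 125abc^2 + 828a^2b^2 + 2793ab^3 + 3000ab^2 - 143a^3b + 51a^2b - 2369b^2c^2 - 1286bc^2 - 1281bc^3 + 161b^3c + 648b^2c + 1960b^4 + 3752b^3 + 807bc + 2072b^2 + 527ab + 75a^3c + 208a^2c + 105a^2c^2 - 30a^4 - 43a^3 + 106ac + 65ac^2 + 33a^2 - 135ac^3 - 186c^3 - 135c^4 + 73c^2 + 40c + 280b + 40a

(-7b - 6a + 9c - 5)(-a + 3c + 5b + 1)(c + 7b + a)(-5a - 8b - 8 - 5c)
= (7ab - 21bc - 35b^2 - 7b + 6a^2 - 18ac - 30ab - 6a - 9ac + 27c^2 + 45bc + 9c + 5a - 15c - 25b - 5)(c + 7b + a)(-5a - 8b - 8 - 5c)    [distributive law]
= (-23ab + 24bc - 35b^2 - 32b + 6a^2 - 27ac - a + 27c^2 - 6c - 5)(c + 7b + a)(-5a - 8b - 8 - 5c)    [combine like terms]
= (-23abc - 161ab^2 - 23a^2b + 24bc^2 + 168b^2c + 24abc - 35b^2c - 245b^3 - 35ab^2 - 32bc - 224b^2 - 32ab + 6a^2c + 42a^2b + 6a^3 - 27ac^2 - 189abc - 27a^2c - ac - 7ab - a^2 + 27c^3 + 189bc^2 + 27ac^2 - 6c^2 - 42bc - 6ac - 5c - 35b - 5a)(-5a - 8b - 8 - 5c)    [distributive law]
= (-188abc - 196ab^2 + 19a^2b + 213bc^2 + 133b^2c - 245b^3 - 74bc - 224b^2 - 39ab - 21a^2c + 6a^3 - 7ac - a^2 + 27c^3 - 6c^2 - 5c - 35b - 5a)(-5a - 8b - 8 - 5c)    [combine like terms]
= 940a^2bc + 1504ab^2c + 1504abc + 940abc^2 + 980a^2b^2 + 1568ab^3 + 1568ab^2 + 980ab^2c - 95a^3b - 152a^2b^2 - 152a^2b - 95a^2bc - 1065abc^2 - 1704b^2c^2 - 1704bc^2 - 1065bc^3 - 665ab^2c - 1064b^3c - 1064b^2c - 665b^2c^2 + 1225ab^3 + 1960b^4 + 1960b^3 + 1225b^3c + 370abc + 592b^2c + 592bc + 370bc^2 + 1120ab^2 + 1792b^3 + 1792b^2 + 1120b^2c + 195a^2b + 312ab^2 + 312ab + 195abc + 105a^3c + 168a^2bc + 168a^2c + 105a^2c^2 - 30a^4 - 48a^3b - 48a^3 - 30a^3c + 35a^2c + 56abc + 56ac + 35ac^2 + 5a^3 + 8a^2b + 8a^2 + 5a^2c - 135ac^3 - 216bc^3 - 216c^3 - 135c^4 + 30ac^2 + 48bc^2 + 48c^2 + 30c^3 + 25ac + 40bc + 40c + 25c^2 + 175ab + 280b^2 + 280b + 175bc + 25a^2 + 40ab + 40a + 25ac    [distributive law]
= 1013a^2bc + 1819ab^2c + 2125abc - 125abc^2 + 828a^2b^2 + 2793ab^3 + 3000ab^2 - 143a^3b + 51a^2b - 2369b^2c^2 - 1286bc^2 - 1281bc^3 + 161b^3c + 648b^2c + 1960b^4 + 3752b^3 + 807bc + 2072b^2 + 527ab + 75a^3c + 208a^2c + 105a^2c^2 - 30a^4 - 43a^3 + 106ac + 65ac^2 + 33a^2 - 135ac^3 - 186c^3 - 135c^4 + 73c^2 + 40c + 280b + 40a    [combine like terms]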